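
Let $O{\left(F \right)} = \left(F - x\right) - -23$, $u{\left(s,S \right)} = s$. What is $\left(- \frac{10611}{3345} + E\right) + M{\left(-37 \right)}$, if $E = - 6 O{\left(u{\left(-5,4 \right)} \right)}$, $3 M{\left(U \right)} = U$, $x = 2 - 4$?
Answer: $- \frac{453266}{3345} \approx -135.51$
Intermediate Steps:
$x = -2$ ($x = 2 - 4 = -2$)
$M{\left(U \right)} = \frac{U}{3}$
$O{\left(F \right)} = 25 + F$ ($O{\left(F \right)} = \left(F - -2\right) - -23 = \left(F + 2\right) + 23 = \left(2 + F\right) + 23 = 25 + F$)
$E = -120$ ($E = - 6 \left(25 - 5\right) = \left(-6\right) 20 = -120$)
$\left(- \frac{10611}{3345} + E\right) + M{\left(-37 \right)} = \left(- \frac{10611}{3345} - 120\right) + \frac{1}{3} \left(-37\right) = \left(\left(-10611\right) \frac{1}{3345} - 120\right) - \frac{37}{3} = \left(- \frac{3537}{1115} - 120\right) - \frac{37}{3} = - \frac{137337}{1115} - \frac{37}{3} = - \frac{453266}{3345}$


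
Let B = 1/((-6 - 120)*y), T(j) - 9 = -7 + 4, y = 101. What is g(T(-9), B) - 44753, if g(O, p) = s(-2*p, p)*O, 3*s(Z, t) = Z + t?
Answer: -284763338/6363 ≈ -44753.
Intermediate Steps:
T(j) = 6 (T(j) = 9 + (-7 + 4) = 9 - 3 = 6)
s(Z, t) = Z/3 + t/3 (s(Z, t) = (Z + t)/3 = Z/3 + t/3)
B = -1/12726 (B = 1/(-6 - 120*101) = (1/101)/(-126) = -1/126*1/101 = -1/12726 ≈ -7.8579e-5)
g(O, p) = -O*p/3 (g(O, p) = ((-2*p)/3 + p/3)*O = (-2*p/3 + p/3)*O = (-p/3)*O = -O*p/3)
g(T(-9), B) - 44753 = -⅓*6*(-1/12726) - 44753 = 1/6363 - 44753 = -284763338/6363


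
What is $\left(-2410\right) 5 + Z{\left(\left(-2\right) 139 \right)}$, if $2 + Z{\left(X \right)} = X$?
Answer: $-12330$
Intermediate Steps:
$Z{\left(X \right)} = -2 + X$
$\left(-2410\right) 5 + Z{\left(\left(-2\right) 139 \right)} = \left(-2410\right) 5 - 280 = -12050 - 280 = -12330$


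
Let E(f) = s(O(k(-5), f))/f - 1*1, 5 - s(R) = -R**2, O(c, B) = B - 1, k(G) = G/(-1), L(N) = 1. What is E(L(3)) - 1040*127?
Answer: -132076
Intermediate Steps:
k(G) = -G (k(G) = G*(-1) = -G)
O(c, B) = -1 + B
s(R) = 5 + R**2 (s(R) = 5 - (-1)*R**2 = 5 + R**2)
E(f) = -1 + (5 + (-1 + f)**2)/f (E(f) = (5 + (-1 + f)**2)/f - 1*1 = (5 + (-1 + f)**2)/f - 1 = -1 + (5 + (-1 + f)**2)/f)
E(L(3)) - 1040*127 = (5 + (-1 + 1)**2 - 1*1)/1 - 1040*127 = 1*(5 + 0**2 - 1) - 132080 = 1*(5 + 0 - 1) - 132080 = 1*4 - 132080 = 4 - 132080 = -132076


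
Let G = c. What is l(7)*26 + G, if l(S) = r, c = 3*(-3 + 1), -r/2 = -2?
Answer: 98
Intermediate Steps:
r = 4 (r = -2*(-2) = 4)
c = -6 (c = 3*(-2) = -6)
l(S) = 4
G = -6
l(7)*26 + G = 4*26 - 6 = 104 - 6 = 98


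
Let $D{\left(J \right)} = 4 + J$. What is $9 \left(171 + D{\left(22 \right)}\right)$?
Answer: $1773$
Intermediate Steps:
$9 \left(171 + D{\left(22 \right)}\right) = 9 \left(171 + \left(4 + 22\right)\right) = 9 \left(171 + 26\right) = 9 \cdot 197 = 1773$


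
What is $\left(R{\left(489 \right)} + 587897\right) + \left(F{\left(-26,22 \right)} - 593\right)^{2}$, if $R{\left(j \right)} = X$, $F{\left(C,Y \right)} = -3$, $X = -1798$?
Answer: $941315$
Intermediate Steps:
$R{\left(j \right)} = -1798$
$\left(R{\left(489 \right)} + 587897\right) + \left(F{\left(-26,22 \right)} - 593\right)^{2} = \left(-1798 + 587897\right) + \left(-3 - 593\right)^{2} = 586099 + \left(-596\right)^{2} = 586099 + 355216 = 941315$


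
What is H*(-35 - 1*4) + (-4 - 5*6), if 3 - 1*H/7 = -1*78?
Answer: -22147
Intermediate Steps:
H = 567 (H = 21 - (-7)*78 = 21 - 7*(-78) = 21 + 546 = 567)
H*(-35 - 1*4) + (-4 - 5*6) = 567*(-35 - 1*4) + (-4 - 5*6) = 567*(-35 - 4) + (-4 - 30) = 567*(-39) - 34 = -22113 - 34 = -22147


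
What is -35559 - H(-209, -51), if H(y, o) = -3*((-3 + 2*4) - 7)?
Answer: -35565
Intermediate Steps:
H(y, o) = 6 (H(y, o) = -3*((-3 + 8) - 7) = -3*(5 - 7) = -3*(-2) = 6)
-35559 - H(-209, -51) = -35559 - 1*6 = -35559 - 6 = -35565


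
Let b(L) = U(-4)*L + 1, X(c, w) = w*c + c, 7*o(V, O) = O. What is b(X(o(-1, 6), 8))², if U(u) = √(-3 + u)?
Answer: -2909/7 + 108*I*√7/7 ≈ -415.57 + 40.82*I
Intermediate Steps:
o(V, O) = O/7
X(c, w) = c + c*w (X(c, w) = c*w + c = c + c*w)
b(L) = 1 + I*L*√7 (b(L) = √(-3 - 4)*L + 1 = √(-7)*L + 1 = (I*√7)*L + 1 = I*L*√7 + 1 = 1 + I*L*√7)
b(X(o(-1, 6), 8))² = (1 + I*(((⅐)*6)*(1 + 8))*√7)² = (1 + I*((6/7)*9)*√7)² = (1 + I*(54/7)*√7)² = (1 + 54*I*√7/7)²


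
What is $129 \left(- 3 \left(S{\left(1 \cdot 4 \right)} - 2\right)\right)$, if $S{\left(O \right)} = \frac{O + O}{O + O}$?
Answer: $387$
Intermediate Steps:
$S{\left(O \right)} = 1$ ($S{\left(O \right)} = \frac{2 O}{2 O} = 2 O \frac{1}{2 O} = 1$)
$129 \left(- 3 \left(S{\left(1 \cdot 4 \right)} - 2\right)\right) = 129 \left(- 3 \left(1 - 2\right)\right) = 129 \left(\left(-3\right) \left(-1\right)\right) = 129 \cdot 3 = 387$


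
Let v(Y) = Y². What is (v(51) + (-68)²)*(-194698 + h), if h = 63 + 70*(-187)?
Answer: -1500813125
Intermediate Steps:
h = -13027 (h = 63 - 13090 = -13027)
(v(51) + (-68)²)*(-194698 + h) = (51² + (-68)²)*(-194698 - 13027) = (2601 + 4624)*(-207725) = 7225*(-207725) = -1500813125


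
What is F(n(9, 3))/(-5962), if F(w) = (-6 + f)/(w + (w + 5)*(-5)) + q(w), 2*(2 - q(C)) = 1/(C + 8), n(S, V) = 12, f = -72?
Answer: -8887/17409040 ≈ -0.00051048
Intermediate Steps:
q(C) = 2 - 1/(2*(8 + C)) (q(C) = 2 - 1/(2*(C + 8)) = 2 - 1/(2*(8 + C)))
F(w) = -78/(-25 - 4*w) + (31 + 4*w)/(2*(8 + w)) (F(w) = (-6 - 72)/(w + (w + 5)*(-5)) + (31 + 4*w)/(2*(8 + w)) = -78/(w + (5 + w)*(-5)) + (31 + 4*w)/(2*(8 + w)) = -78/(w + (-25 - 5*w)) + (31 + 4*w)/(2*(8 + w)) = -78/(-25 - 4*w) + (31 + 4*w)/(2*(8 + w)))
F(n(9, 3))/(-5962) = ((2023 + 16*12² + 380*12)/(2*(200 + 4*12² + 57*12)))/(-5962) = ((2023 + 16*144 + 4560)/(2*(200 + 4*144 + 684)))*(-1/5962) = ((2023 + 2304 + 4560)/(2*(200 + 576 + 684)))*(-1/5962) = ((½)*8887/1460)*(-1/5962) = ((½)*(1/1460)*8887)*(-1/5962) = (8887/2920)*(-1/5962) = -8887/17409040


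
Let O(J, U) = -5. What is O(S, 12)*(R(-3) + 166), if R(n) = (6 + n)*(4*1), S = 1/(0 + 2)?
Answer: -890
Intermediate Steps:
S = 1/2 ≈ 0.50000
R(n) = 24 + 4*n (R(n) = (6 + n)*4 = 24 + 4*n)
O(S, 12)*(R(-3) + 166) = -5*((24 + 4*(-3)) + 166) = -5*((24 - 12) + 166) = -5*(12 + 166) = -5*178 = -890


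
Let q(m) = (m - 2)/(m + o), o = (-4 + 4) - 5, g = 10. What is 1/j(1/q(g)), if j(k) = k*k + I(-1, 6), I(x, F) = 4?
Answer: 64/281 ≈ 0.22776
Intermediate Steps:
o = -5 (o = 0 - 5 = -5)
q(m) = (-2 + m)/(-5 + m) (q(m) = (m - 2)/(m - 5) = (-2 + m)/(-5 + m))
j(k) = 4 + k**2 (j(k) = k*k + 4 = k**2 + 4 = 4 + k**2)
1/j(1/q(g)) = 1/(4 + (1/((-2 + 10)/(-5 + 10)))**2) = 1/(4 + (1/(8/5))**2) = 1/(4 + (5/8)**2) = 1/(4 + 25/64) = 1/(281/64) = 64/281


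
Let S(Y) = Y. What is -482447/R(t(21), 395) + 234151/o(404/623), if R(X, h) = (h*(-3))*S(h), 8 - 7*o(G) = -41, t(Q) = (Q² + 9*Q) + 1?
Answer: 109603606454/3276525 ≈ 33451.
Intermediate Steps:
t(Q) = 1 + Q² + 9*Q
o(G) = 7 (o(G) = 8/7 - ⅐*(-41) = 8/7 + 41/7 = 7)
R(X, h) = -3*h² (R(X, h) = (h*(-3))*h = (-3*h)*h = -3*h²)
-482447/R(t(21), 395) + 234151/o(404/623) = -482447/((-3*395²)) + 234151/7 = -482447/((-3*156025)) + 234151*(⅐) = -482447/(-468075) + 234151/7 = -482447*(-1/468075) + 234151/7 = 482447/468075 + 234151/7 = 109603606454/3276525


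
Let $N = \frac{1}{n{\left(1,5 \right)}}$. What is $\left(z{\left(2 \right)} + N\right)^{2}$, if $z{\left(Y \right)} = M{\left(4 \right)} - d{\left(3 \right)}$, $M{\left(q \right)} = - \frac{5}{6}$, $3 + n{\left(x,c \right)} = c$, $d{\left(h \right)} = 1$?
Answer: $\frac{16}{9} \approx 1.7778$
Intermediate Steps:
$n{\left(x,c \right)} = -3 + c$
$M{\left(q \right)} = - \frac{5}{6}$ ($M{\left(q \right)} = \left(-5\right) \frac{1}{6} = - \frac{5}{6}$)
$N = \frac{1}{2}$ ($N = \frac{1}{-3 + 5} = \frac{1}{2} \approx 0.5$)
$z{\left(Y \right)} = - \frac{11}{6}$ ($z{\left(Y \right)} = - \frac{5}{6} - 1 = - \frac{11}{6}$)
$\left(z{\left(2 \right)} + N\right)^{2} = \left(- \frac{11}{6} + \frac{1}{2}\right)^{2} = \left(- \frac{4}{3}\right)^{2} = \frac{16}{9}$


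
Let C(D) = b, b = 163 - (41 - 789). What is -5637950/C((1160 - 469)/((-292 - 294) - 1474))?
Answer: -5637950/911 ≈ -6188.8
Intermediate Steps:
b = 911 (b = 163 - 1*(-748) = 163 + 748 = 911)
C(D) = 911
-5637950/C((1160 - 469)/((-292 - 294) - 1474)) = -5637950/911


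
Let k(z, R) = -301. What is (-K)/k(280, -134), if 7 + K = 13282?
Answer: 13275/301 ≈ 44.103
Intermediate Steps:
K = 13275 (K = -7 + 13282 = 13275)
(-K)/k(280, -134) = -1*13275/(-301) = -13275*(-1/301) = 13275/301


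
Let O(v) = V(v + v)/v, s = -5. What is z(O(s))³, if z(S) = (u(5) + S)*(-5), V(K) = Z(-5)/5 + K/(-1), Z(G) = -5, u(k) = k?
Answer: -4096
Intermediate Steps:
V(K) = -1 - K (V(K) = -5/5 + K/(-1) = -5*⅕ + K*(-1) = -1 - K)
O(v) = (-1 - 2*v)/v (O(v) = (-1 - (v + v))/v = (-1 - 2*v)/v)
z(S) = -25 - 5*S (z(S) = (5 + S)*(-5) = -25 - 5*S)
z(O(s))³ = (-25 - 5*(-2 - 1/(-5)))³ = (-25 - 5*(-2 - 1*(-⅕)))³ = (-25 - 5*(-2 + ⅕))³ = (-25 - 5*(-9/5))³ = (-25 + 9)³ = (-16)³ = -4096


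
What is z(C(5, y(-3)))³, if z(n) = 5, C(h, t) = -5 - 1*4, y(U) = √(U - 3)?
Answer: 125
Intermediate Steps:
y(U) = √(-3 + U)
C(h, t) = -9 (C(h, t) = -5 - 4 = -9)
z(C(5, y(-3)))³ = 5³ = 125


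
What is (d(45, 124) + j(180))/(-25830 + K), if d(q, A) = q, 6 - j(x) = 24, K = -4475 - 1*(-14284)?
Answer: -27/16021 ≈ -0.0016853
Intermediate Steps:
K = 9809 (K = -4475 + 14284 = 9809)
j(x) = -18 (j(x) = 6 - 1*24 = 6 - 24 = -18)
(d(45, 124) + j(180))/(-25830 + K) = (45 - 18)/(-25830 + 9809) = 27/(-16021) = 27*(-1/16021) = -27/16021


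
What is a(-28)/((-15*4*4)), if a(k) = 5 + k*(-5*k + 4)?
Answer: 4027/240 ≈ 16.779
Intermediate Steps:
a(k) = 5 + k*(4 - 5*k)
a(-28)/((-15*4*4)) = (5 - 5*(-28)² + 4*(-28))/((-15*4*4)) = (5 - 5*784 - 112)/((-60*4)) = (5 - 3920 - 112)/(-240) = -4027*(-1/240) = 4027/240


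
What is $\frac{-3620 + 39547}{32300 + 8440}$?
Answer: $\frac{35927}{40740} \approx 0.88186$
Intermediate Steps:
$\frac{-3620 + 39547}{32300 + 8440} = \frac{35927}{40740}$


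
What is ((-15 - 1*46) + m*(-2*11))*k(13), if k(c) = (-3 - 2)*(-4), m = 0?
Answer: -1220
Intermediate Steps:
k(c) = 20 (k(c) = -5*(-4) = 20)
((-15 - 1*46) + m*(-2*11))*k(13) = ((-15 - 1*46) + 0*(-2*11))*20 = ((-15 - 46) + 0*(-22))*20 = (-61 + 0)*20 = -61*20 = -1220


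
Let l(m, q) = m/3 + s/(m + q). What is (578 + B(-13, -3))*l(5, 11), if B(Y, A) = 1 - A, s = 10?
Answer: 5335/4 ≈ 1333.8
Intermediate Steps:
l(m, q) = 10/(m + q) + m/3 (l(m, q) = m/3 + 10/(m + q) = 10/(m + q) + m/3)
(578 + B(-13, -3))*l(5, 11) = (578 + (1 - 1*(-3)))*((30 + 5² + 5*11)/(3*(5 + 11))) = (578 + (1 + 3))*((⅓)*(30 + 25 + 55)/16) = (578 + 4)*((⅓)*(1/16)*110) = 582*(55/24) = 5335/4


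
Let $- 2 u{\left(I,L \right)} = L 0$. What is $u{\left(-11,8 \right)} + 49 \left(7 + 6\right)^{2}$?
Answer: $8281$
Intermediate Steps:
$u{\left(I,L \right)} = 0$ ($u{\left(I,L \right)} = - \frac{L 0}{2} = \left(- \frac{1}{2}\right) 0 = 0$)
$u{\left(-11,8 \right)} + 49 \left(7 + 6\right)^{2} = 0 + 49 \left(7 + 6\right)^{2} = 0 + 49 \cdot 13^{2} = 0 + 49 \cdot 169 = 0 + 8281 = 8281$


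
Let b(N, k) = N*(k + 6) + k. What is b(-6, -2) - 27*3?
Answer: -107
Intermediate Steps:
b(N, k) = k + N*(6 + k) (b(N, k) = N*(6 + k) + k = k + N*(6 + k))
b(-6, -2) - 27*3 = (-2 + 6*(-6) - 6*(-2)) - 27*3 = (-2 - 36 + 12) - 81 = -26 - 81 = -107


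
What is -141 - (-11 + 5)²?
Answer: -177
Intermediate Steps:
-141 - (-11 + 5)² = -141 - 1*(-6)² = -141 - 1*36 = -141 - 36 = -177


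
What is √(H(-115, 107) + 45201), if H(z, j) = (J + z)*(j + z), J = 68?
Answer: √45577 ≈ 213.49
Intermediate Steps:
H(z, j) = (68 + z)*(j + z)
√(H(-115, 107) + 45201) = √(((-115)² + 68*107 + 68*(-115) + 107*(-115)) + 45201) = √((13225 + 7276 - 7820 - 12305) + 45201) = √(376 + 45201) = √45577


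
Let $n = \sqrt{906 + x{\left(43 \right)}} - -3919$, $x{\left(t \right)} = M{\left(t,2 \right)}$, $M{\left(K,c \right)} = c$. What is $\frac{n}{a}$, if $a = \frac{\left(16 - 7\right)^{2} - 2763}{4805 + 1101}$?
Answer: $- \frac{11572807}{1341} - \frac{5906 \sqrt{227}}{1341} \approx -8696.3$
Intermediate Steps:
$x{\left(t \right)} = 2$
$a = - \frac{1341}{2953}$ ($a = \frac{9^{2} - 2763}{5906} = \left(81 - 2763\right) \frac{1}{5906} = \left(-2682\right) \frac{1}{5906} = - \frac{1341}{2953} \approx -0.45411$)
$n = 3919 + 2 \sqrt{227}$ ($n = \sqrt{906 + 2} - -3919 = \sqrt{908} + 3919 = 2 \sqrt{227} + 3919 = 3919 + 2 \sqrt{227} \approx 3949.1$)
$\frac{n}{a} = \frac{3919 + 2 \sqrt{227}}{- \frac{1341}{2953}} = \left(3919 + 2 \sqrt{227}\right) \left(- \frac{2953}{1341}\right) = - \frac{11572807}{1341} - \frac{5906 \sqrt{227}}{1341}$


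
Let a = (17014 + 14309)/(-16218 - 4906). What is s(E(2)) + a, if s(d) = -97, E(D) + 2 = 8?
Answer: -2080351/21124 ≈ -98.483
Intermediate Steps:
E(D) = 6 (E(D) = -2 + 8 = 6)
a = -31323/21124 (a = 31323/(-21124) = 31323*(-1/21124) = -31323/21124 ≈ -1.4828)
s(E(2)) + a = -97 - 31323/21124 = -2080351/21124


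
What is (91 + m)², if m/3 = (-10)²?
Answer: 152881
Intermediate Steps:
m = 300 (m = 3*(-10)² = 3*100 = 300)
(91 + m)² = (91 + 300)² = 391² = 152881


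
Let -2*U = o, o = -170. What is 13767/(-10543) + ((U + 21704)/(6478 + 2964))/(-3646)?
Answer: -36474309267/27919106452 ≈ -1.3064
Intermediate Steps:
U = 85 (U = -1/2*(-170) = 85)
13767/(-10543) + ((U + 21704)/(6478 + 2964))/(-3646) = 13767/(-10543) + ((85 + 21704)/(6478 + 2964))/(-3646) = 13767*(-1/10543) + (21789/9442)*(-1/3646) = -1059/811 + (21789*(1/9442))*(-1/3646) = -1059/811 + (21789/9442)*(-1/3646) = -1059/811 - 21789/34425532 = -36474309267/27919106452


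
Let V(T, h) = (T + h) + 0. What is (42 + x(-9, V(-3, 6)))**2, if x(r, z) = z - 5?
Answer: 1600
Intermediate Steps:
V(T, h) = T + h
x(r, z) = -5 + z
(42 + x(-9, V(-3, 6)))**2 = (42 + (-5 + (-3 + 6)))**2 = (42 + (-5 + 3))**2 = (42 - 2)**2 = 40**2 = 1600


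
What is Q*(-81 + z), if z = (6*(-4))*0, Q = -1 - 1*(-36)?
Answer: -2835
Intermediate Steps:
Q = 35 (Q = -1 + 36 = 35)
z = 0 (z = -24*0 = 0)
Q*(-81 + z) = 35*(-81 + 0) = 35*(-81) = -2835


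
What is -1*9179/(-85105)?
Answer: 9179/85105 ≈ 0.10785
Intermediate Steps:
-1*9179/(-85105) = -9179*(-1/85105) = 9179/85105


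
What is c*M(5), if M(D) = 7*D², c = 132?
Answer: 23100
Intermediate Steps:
c*M(5) = 132*(7*5²) = 132*(7*25) = 132*175 = 23100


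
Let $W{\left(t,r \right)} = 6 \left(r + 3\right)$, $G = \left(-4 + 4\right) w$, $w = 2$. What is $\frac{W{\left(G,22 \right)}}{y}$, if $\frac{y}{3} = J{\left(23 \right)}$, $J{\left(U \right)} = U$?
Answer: $\frac{50}{23} \approx 2.1739$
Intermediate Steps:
$y = 69$ ($y = 3 \cdot 23 = 69$)
$G = 0$ ($G = \left(-4 + 4\right) 2 = 0 \cdot 2 = 0$)
$W{\left(t,r \right)} = 18 + 6 r$ ($W{\left(t,r \right)} = 6 \left(3 + r\right) = 18 + 6 r$)
$\frac{W{\left(G,22 \right)}}{y} = \frac{18 + 6 \cdot 22}{69} = \left(18 + 132\right) \frac{1}{69} = 150 \cdot \frac{1}{69} = \frac{50}{23}$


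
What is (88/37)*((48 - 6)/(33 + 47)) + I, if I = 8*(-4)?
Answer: -5689/185 ≈ -30.751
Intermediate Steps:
I = -32
(88/37)*((48 - 6)/(33 + 47)) + I = (88/37)*((48 - 6)/(33 + 47)) - 32 = (88*(1/37))*(42/80) - 32 = 88*(42*(1/80))/37 - 32 = (88/37)*(21/40) - 32 = 231/185 - 32 = -5689/185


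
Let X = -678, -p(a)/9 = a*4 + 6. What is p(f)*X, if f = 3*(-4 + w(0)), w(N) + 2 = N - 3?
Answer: -622404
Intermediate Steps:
w(N) = -5 + N (w(N) = -2 + (N - 3) = -2 + (-3 + N) = -5 + N)
f = -27 (f = 3*(-4 + (-5 + 0)) = 3*(-4 - 5) = 3*(-9) = -27)
p(a) = -54 - 36*a (p(a) = -9*(a*4 + 6) = -9*(4*a + 6) = -9*(6 + 4*a) = -54 - 36*a)
p(f)*X = (-54 - 36*(-27))*(-678) = (-54 + 972)*(-678) = 918*(-678) = -622404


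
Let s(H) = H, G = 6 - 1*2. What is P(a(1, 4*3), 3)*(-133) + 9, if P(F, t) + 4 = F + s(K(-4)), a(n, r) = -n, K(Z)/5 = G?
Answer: -1986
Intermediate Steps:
G = 4 (G = 6 - 2 = 4)
K(Z) = 20 (K(Z) = 5*4 = 20)
P(F, t) = 16 + F (P(F, t) = -4 + (F + 20) = -4 + (20 + F) = 16 + F)
P(a(1, 4*3), 3)*(-133) + 9 = (16 - 1*1)*(-133) + 9 = (16 - 1)*(-133) + 9 = 15*(-133) + 9 = -1995 + 9 = -1986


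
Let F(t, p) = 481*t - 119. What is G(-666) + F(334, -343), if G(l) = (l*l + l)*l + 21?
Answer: -294804184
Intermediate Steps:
F(t, p) = -119 + 481*t
G(l) = 21 + l*(l + l**2) (G(l) = (l**2 + l)*l + 21 = (l + l**2)*l + 21 = l*(l + l**2) + 21 = 21 + l*(l + l**2))
G(-666) + F(334, -343) = (21 + (-666)**2 + (-666)**3) + (-119 + 481*334) = (21 + 443556 - 295408296) + (-119 + 160654) = -294964719 + 160535 = -294804184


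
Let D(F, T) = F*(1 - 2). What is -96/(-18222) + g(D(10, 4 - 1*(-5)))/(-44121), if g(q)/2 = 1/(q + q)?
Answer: 7062397/1339954770 ≈ 0.0052706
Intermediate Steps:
D(F, T) = -F (D(F, T) = F*(-1) = -F)
g(q) = 1/q (g(q) = 2/(q + q) = 2/((2*q)) = 2*(1/(2*q)) = 1/q)
-96/(-18222) + g(D(10, 4 - 1*(-5)))/(-44121) = -96/(-18222) + 1/(-1*10*(-44121)) = -96*(-1/18222) - 1/44121/(-10) = 16/3037 - 1/10*(-1/44121) = 16/3037 + 1/441210 = 7062397/1339954770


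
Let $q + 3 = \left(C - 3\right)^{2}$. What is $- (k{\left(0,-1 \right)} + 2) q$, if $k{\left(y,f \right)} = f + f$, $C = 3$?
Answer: $0$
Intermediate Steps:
$k{\left(y,f \right)} = 2 f$
$q = -3$ ($q = -3 + \left(3 - 3\right)^{2} = -3 + 0^{2} = -3 + 0 = -3$)
$- (k{\left(0,-1 \right)} + 2) q = - (2 \left(-1\right) + 2) \left(-3\right) = - (-2 + 2) \left(-3\right) = \left(-1\right) 0 \left(-3\right) = 0 \left(-3\right) = 0$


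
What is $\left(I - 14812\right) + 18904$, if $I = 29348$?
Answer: $33440$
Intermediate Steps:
$\left(I - 14812\right) + 18904 = \left(29348 - 14812\right) + 18904 = 14536 + 18904 = 33440$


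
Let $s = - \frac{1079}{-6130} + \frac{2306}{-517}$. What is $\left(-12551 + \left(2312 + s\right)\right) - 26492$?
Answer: $- \frac{116421830447}{3169210} \approx -36735.0$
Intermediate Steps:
$s = - \frac{13577937}{3169210}$ ($s = \left(-1079\right) \left(- \frac{1}{6130}\right) + 2306 \left(- \frac{1}{517}\right) = \frac{1079}{6130} - \frac{2306}{517} = - \frac{13577937}{3169210} \approx -4.2843$)
$\left(-12551 + \left(2312 + s\right)\right) - 26492 = \left(-12551 + \left(2312 - \frac{13577937}{3169210}\right)\right) - 26492 = \left(-12551 + \frac{7313635583}{3169210}\right) - 26492 = - \frac{32463119127}{3169210} - 26492 = - \frac{116421830447}{3169210}$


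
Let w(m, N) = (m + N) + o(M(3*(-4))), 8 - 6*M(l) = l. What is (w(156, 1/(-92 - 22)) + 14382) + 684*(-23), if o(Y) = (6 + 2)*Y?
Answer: -44359/38 ≈ -1167.3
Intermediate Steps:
M(l) = 4/3 - l/6
o(Y) = 8*Y
w(m, N) = 80/3 + N + m (w(m, N) = (m + N) + 8*(4/3 - (-4)/2) = (N + m) + 8*(4/3 - 1/6*(-12)) = (N + m) + 8*(4/3 + 2) = (N + m) + 8*(10/3) = (N + m) + 80/3 = 80/3 + N + m)
(w(156, 1/(-92 - 22)) + 14382) + 684*(-23) = ((80/3 + 1/(-92 - 22) + 156) + 14382) + 684*(-23) = ((80/3 + 1/(-114) + 156) + 14382) - 15732 = ((80/3 - 1/114 + 156) + 14382) - 15732 = (6941/38 + 14382) - 15732 = 553457/38 - 15732 = -44359/38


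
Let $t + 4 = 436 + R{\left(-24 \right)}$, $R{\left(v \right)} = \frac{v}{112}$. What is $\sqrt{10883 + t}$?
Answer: $\frac{\sqrt{2217698}}{14} \approx 106.37$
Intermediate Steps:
$R{\left(v \right)} = \frac{v}{112}$ ($R{\left(v \right)} = v \frac{1}{112} = \frac{v}{112}$)
$t = \frac{6045}{14}$ ($t = -4 + \left(436 + \frac{1}{112} \left(-24\right)\right) = -4 + \left(436 - \frac{3}{14}\right) = -4 + \frac{6101}{14} = \frac{6045}{14} \approx 431.79$)
$\sqrt{10883 + t} = \sqrt{10883 + \frac{6045}{14}} = \sqrt{\frac{158407}{14}} = \frac{\sqrt{2217698}}{14}$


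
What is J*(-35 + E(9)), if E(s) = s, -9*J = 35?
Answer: 910/9 ≈ 101.11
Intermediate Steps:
J = -35/9 (J = -⅑*35 = -35/9 ≈ -3.8889)
J*(-35 + E(9)) = -35*(-35 + 9)/9 = -35/9*(-26) = 910/9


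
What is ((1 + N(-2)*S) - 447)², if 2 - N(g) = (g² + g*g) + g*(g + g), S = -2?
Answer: 174724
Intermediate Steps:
N(g) = 2 - 4*g² (N(g) = 2 - ((g² + g*g) + g*(g + g)) = 2 - ((g² + g²) + g*(2*g)) = 2 - (2*g² + 2*g²) = 2 - 4*g²)
((1 + N(-2)*S) - 447)² = ((1 + (2 - 4*(-2)²)*(-2)) - 447)² = ((1 + (2 - 4*4)*(-2)) - 447)² = ((1 + (2 - 16)*(-2)) - 447)² = ((1 - 14*(-2)) - 447)² = ((1 + 28) - 447)² = (29 - 447)² = (-418)² = 174724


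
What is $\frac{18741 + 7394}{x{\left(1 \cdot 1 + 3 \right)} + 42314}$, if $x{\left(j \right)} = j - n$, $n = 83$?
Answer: $\frac{5227}{8447} \approx 0.6188$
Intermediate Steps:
$x{\left(j \right)} = -83 + j$ ($x{\left(j \right)} = j - 83 = -83 + j$)
$\frac{18741 + 7394}{x{\left(1 \cdot 1 + 3 \right)} + 42314} = \frac{18741 + 7394}{\left(-83 + \left(1 \cdot 1 + 3\right)\right) + 42314} = \frac{26135}{\left(-83 + \left(1 + 3\right)\right) + 42314} = \frac{26135}{\left(-83 + 4\right) + 42314} = \frac{26135}{-79 + 42314} = \frac{26135}{42235} = 26135 \cdot \frac{1}{42235} = \frac{5227}{8447}$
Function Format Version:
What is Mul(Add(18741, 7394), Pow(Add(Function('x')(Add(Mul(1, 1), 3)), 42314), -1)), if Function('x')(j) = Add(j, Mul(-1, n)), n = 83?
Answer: Rational(5227, 8447) ≈ 0.61880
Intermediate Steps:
Function('x')(j) = Add(-83, j) (Function('x')(j) = Add(j, Mul(-1, 83)) = Add(j, -83) = Add(-83, j))
Mul(Add(18741, 7394), Pow(Add(Function('x')(Add(Mul(1, 1), 3)), 42314), -1)) = Mul(Add(18741, 7394), Pow(Add(Add(-83, Add(Mul(1, 1), 3)), 42314), -1)) = Mul(26135, Pow(Add(Add(-83, Add(1, 3)), 42314), -1)) = Mul(26135, Pow(Add(Add(-83, 4), 42314), -1)) = Mul(26135, Pow(Add(-79, 42314), -1)) = Mul(26135, Pow(42235, -1)) = Mul(26135, Rational(1, 42235)) = Rational(5227, 8447)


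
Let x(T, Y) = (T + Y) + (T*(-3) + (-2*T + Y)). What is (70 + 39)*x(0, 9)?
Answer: 1962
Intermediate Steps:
x(T, Y) = -4*T + 2*Y (x(T, Y) = (T + Y) + (-3*T + (Y - 2*T)) = (T + Y) + (Y - 5*T) = -4*T + 2*Y)
(70 + 39)*x(0, 9) = (70 + 39)*(-4*0 + 2*9) = 109*(0 + 18) = 109*18 = 1962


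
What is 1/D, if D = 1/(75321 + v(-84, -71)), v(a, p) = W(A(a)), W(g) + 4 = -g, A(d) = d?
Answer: 75401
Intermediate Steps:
W(g) = -4 - g
v(a, p) = -4 - a
D = 1/75401 (D = 1/(75321 + (-4 - 1*(-84))) = 1/(75321 + (-4 + 84)) = 1/(75321 + 80) = 1/75401 ≈ 1.3262e-5)
1/D = 1/(1/75401) = 75401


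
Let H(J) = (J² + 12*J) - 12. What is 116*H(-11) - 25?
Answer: -2693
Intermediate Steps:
H(J) = -12 + J² + 12*J
116*H(-11) - 25 = 116*(-12 + (-11)² + 12*(-11)) - 25 = 116*(-12 + 121 - 132) - 25 = 116*(-23) - 25 = -2668 - 25 = -2693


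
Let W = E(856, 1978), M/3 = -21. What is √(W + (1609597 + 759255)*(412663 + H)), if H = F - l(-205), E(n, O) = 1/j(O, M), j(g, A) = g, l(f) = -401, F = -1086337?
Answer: I*√6239958494136366486/1978 ≈ 1.2629e+6*I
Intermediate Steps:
M = -63 (M = 3*(-21) = -63)
E(n, O) = 1/O
W = 1/1978 ≈ 0.00050556
H = -1085936 (H = -1086337 - 1*(-401) = -1086337 + 401 = -1085936)
√(W + (1609597 + 759255)*(412663 + H)) = √(1/1978 + (1609597 + 759255)*(412663 - 1085936)) = √(1/1978 + 2368852*(-673273)) = √(1/1978 - 1594884092596) = √(-3154680735154887/1978) = I*√6239958494136366486/1978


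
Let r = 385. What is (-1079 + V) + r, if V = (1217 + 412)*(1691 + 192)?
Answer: 3066713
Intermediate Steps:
V = 3067407 (V = 1629*1883 = 3067407)
(-1079 + V) + r = (-1079 + 3067407) + 385 = 3066328 + 385 = 3066713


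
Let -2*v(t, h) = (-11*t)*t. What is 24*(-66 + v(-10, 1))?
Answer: 11616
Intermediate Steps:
v(t, h) = 11*t²/2 (v(t, h) = -(-11*t)*t/2 = -(-11)*t²/2 = 11*t²/2)
24*(-66 + v(-10, 1)) = 24*(-66 + (11/2)*(-10)²) = 24*(-66 + (11/2)*100) = 24*(-66 + 550) = 24*484 = 11616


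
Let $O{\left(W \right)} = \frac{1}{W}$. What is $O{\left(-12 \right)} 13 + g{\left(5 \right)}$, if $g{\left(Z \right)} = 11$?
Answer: $\frac{119}{12} \approx 9.9167$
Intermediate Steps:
$O{\left(-12 \right)} 13 + g{\left(5 \right)} = \frac{1}{-12} \cdot 13 + 11 = \left(- \frac{1}{12}\right) 13 + 11 = - \frac{13}{12} + 11 = \frac{119}{12}$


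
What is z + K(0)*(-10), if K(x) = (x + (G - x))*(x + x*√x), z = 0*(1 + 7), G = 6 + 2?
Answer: 0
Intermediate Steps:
G = 8
z = 0 (z = 0*8 = 0)
K(x) = 8*x + 8*x^(3/2) (K(x) = (x + (8 - x))*(x + x*√x) = 8*(x + x^(3/2)) = 8*x + 8*x^(3/2))
z + K(0)*(-10) = 0 + (8*0 + 8*0^(3/2))*(-10) = 0 + (0 + 8*0)*(-10) = 0 + (0 + 0)*(-10) = 0 + 0*(-10) = 0 + 0 = 0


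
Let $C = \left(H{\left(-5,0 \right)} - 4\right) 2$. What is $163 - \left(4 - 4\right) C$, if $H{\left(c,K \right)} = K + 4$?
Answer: $163$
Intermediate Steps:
$H{\left(c,K \right)} = 4 + K$
$C = 0$ ($C = \left(\left(4 + 0\right) - 4\right) 2 = \left(4 - 4\right) 2 = 0 \cdot 2 = 0$)
$163 - \left(4 - 4\right) C = 163 - \left(4 - 4\right) 0 = 163 - 0 \cdot 0 = 163 - 0 = 163 + 0 = 163$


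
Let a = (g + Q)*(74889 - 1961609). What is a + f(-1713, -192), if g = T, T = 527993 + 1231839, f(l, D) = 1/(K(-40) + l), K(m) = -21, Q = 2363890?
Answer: -13491055410370561/1734 ≈ -7.7803e+12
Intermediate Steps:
f(l, D) = 1/(-21 + l)
T = 1759832
g = 1759832
a = -7780308771840 (a = (1759832 + 2363890)*(74889 - 1961609) = 4123722*(-1886720) = -7780308771840)
a + f(-1713, -192) = -7780308771840 + 1/(-21 - 1713) = -7780308771840 + 1/(-1734) = -7780308771840 - 1/1734 = -13491055410370561/1734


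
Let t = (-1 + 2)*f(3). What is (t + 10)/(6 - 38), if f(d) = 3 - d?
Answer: -5/16 ≈ -0.31250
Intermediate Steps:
t = 0 (t = (-1 + 2)*(3 - 1*3) = 1*(3 - 3) = 1*0 = 0)
(t + 10)/(6 - 38) = (0 + 10)/(6 - 38) = 10/(-32) = -1/32*10 = -5/16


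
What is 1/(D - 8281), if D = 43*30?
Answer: -1/6991 ≈ -0.00014304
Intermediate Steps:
D = 1290
1/(D - 8281) = 1/(1290 - 8281) = 1/(-6991) = -1/6991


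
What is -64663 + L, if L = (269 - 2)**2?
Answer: 6626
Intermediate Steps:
L = 71289 (L = 267**2 = 71289)
-64663 + L = -64663 + 71289 = 6626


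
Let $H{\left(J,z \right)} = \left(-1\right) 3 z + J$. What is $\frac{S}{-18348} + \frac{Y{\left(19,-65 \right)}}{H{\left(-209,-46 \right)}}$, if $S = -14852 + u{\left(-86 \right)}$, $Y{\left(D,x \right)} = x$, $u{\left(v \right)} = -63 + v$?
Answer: $\frac{2257691}{1302708} \approx 1.7331$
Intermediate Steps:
$S = -15001$ ($S = -14852 - 149 = -15001$)
$H{\left(J,z \right)} = J - 3 z$ ($H{\left(J,z \right)} = - 3 z + J = J - 3 z$)
$\frac{S}{-18348} + \frac{Y{\left(19,-65 \right)}}{H{\left(-209,-46 \right)}} = - \frac{15001}{-18348} - \frac{65}{-209 - -138} = \left(-15001\right) \left(- \frac{1}{18348}\right) - \frac{65}{-209 + 138} = \frac{15001}{18348} - \frac{65}{-71} = \frac{15001}{18348} - - \frac{65}{71} = \frac{15001}{18348} + \frac{65}{71} = \frac{2257691}{1302708}$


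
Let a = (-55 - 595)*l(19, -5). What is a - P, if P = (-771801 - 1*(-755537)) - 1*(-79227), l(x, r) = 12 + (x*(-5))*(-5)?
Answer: -379513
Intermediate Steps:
l(x, r) = 12 + 25*x (l(x, r) = 12 - 5*x*(-5) = 12 + 25*x)
P = 62963 (P = (-771801 + 755537) + 79227 = -16264 + 79227 = 62963)
a = -316550 (a = (-55 - 595)*(12 + 25*19) = -650*(12 + 475) = -650*487 = -316550)
a - P = -316550 - 1*62963 = -316550 - 62963 = -379513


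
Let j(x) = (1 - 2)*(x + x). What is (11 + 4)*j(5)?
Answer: -150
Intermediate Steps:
j(x) = -2*x
(11 + 4)*j(5) = (11 + 4)*(-2*5) = 15*(-10) = -150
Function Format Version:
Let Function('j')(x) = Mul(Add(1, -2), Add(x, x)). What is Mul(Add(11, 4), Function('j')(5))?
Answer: -150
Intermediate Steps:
Function('j')(x) = Mul(-2, x) (Function('j')(x) = Mul(-1, Mul(2, x)) = Mul(-2, x))
Mul(Add(11, 4), Function('j')(5)) = Mul(Add(11, 4), Mul(-2, 5)) = Mul(15, -10) = -150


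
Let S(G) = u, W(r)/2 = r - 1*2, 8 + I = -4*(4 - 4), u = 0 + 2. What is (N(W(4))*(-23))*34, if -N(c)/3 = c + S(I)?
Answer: 14076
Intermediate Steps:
u = 2
I = -8 (I = -8 - 4*(4 - 4) = -8 - 4*0 = -8 + 0 = -8)
W(r) = -4 + 2*r (W(r) = 2*(r - 1*2) = 2*(r - 2) = 2*(-2 + r) = -4 + 2*r)
S(G) = 2
N(c) = -6 - 3*c (N(c) = -3*(c + 2) = -3*(2 + c) = -6 - 3*c)
(N(W(4))*(-23))*34 = ((-6 - 3*(-4 + 2*4))*(-23))*34 = ((-6 - 3*(-4 + 8))*(-23))*34 = ((-6 - 3*4)*(-23))*34 = ((-6 - 12)*(-23))*34 = -18*(-23)*34 = 414*34 = 14076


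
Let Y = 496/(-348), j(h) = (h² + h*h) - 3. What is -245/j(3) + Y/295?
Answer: -139773/8555 ≈ -16.338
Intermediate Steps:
j(h) = -3 + 2*h² (j(h) = (h² + h²) - 3 = 2*h² - 3 = -3 + 2*h²)
Y = -124/87 (Y = 496*(-1/348) = -124/87 ≈ -1.4253)
-245/j(3) + Y/295 = -245/(-3 + 2*3²) - 124/87/295 = -245/(-3 + 2*9) - 124/87*1/295 = -245/(-3 + 18) - 124/25665 = -245/15 - 124/25665 = -245*1/15 - 124/25665 = -49/3 - 124/25665 = -139773/8555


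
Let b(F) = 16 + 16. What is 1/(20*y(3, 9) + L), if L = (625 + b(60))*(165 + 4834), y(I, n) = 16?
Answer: 1/3284663 ≈ 3.0445e-7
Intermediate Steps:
b(F) = 32
L = 3284343 (L = (625 + 32)*(165 + 4834) = 657*4999 = 3284343)
1/(20*y(3, 9) + L) = 1/(20*16 + 3284343) = 1/(320 + 3284343) = 1/3284663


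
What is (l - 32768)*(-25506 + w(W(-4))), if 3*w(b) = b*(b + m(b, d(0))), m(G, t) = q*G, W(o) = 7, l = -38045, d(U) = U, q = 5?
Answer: 1799216704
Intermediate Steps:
m(G, t) = 5*G
w(b) = 2*b² (w(b) = (b*(b + 5*b))/3 = (b*(6*b))/3 = (6*b²)/3 = 2*b²)
(l - 32768)*(-25506 + w(W(-4))) = (-38045 - 32768)*(-25506 + 2*7²) = -70813*(-25506 + 2*49) = -70813*(-25506 + 98) = -70813*(-25408) = 1799216704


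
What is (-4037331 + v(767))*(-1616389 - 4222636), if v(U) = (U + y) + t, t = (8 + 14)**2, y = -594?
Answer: 23570240402850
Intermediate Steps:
t = 484 (t = 22**2 = 484)
v(U) = -110 + U (v(U) = (U - 594) + 484 = (-594 + U) + 484 = -110 + U)
(-4037331 + v(767))*(-1616389 - 4222636) = (-4037331 + (-110 + 767))*(-1616389 - 4222636) = (-4037331 + 657)*(-5839025) = -4036674*(-5839025) = 23570240402850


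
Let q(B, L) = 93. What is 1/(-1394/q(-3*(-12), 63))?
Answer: -93/1394 ≈ -0.066715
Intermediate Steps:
1/(-1394/q(-3*(-12), 63)) = 1/(-1394/93) = -93/1394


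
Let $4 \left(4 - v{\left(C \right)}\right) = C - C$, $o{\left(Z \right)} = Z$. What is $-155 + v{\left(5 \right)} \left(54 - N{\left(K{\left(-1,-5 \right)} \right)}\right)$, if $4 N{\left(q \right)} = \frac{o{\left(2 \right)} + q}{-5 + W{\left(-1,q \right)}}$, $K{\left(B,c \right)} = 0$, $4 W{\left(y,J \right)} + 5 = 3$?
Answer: $\frac{675}{11} \approx 61.364$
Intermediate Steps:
$W{\left(y,J \right)} = - \frac{1}{2}$ ($W{\left(y,J \right)} = - \frac{5}{4} + \frac{1}{4} \cdot 3 = - \frac{5}{4} + \frac{3}{4} = - \frac{1}{2}$)
$v{\left(C \right)} = 4$ ($v{\left(C \right)} = 4 - \frac{C - C}{4} = 4 - 0 = 4 + 0 = 4$)
$N{\left(q \right)} = - \frac{1}{11} - \frac{q}{22}$ ($N{\left(q \right)} = \frac{\left(2 + q\right) \frac{1}{-5 - \frac{1}{2}}}{4} = \frac{\left(2 + q\right) \frac{1}{- \frac{11}{2}}}{4} = \frac{\left(2 + q\right) \left(- \frac{2}{11}\right)}{4} = \frac{- \frac{4}{11} - \frac{2 q}{11}}{4} = - \frac{1}{11} - \frac{q}{22}$)
$-155 + v{\left(5 \right)} \left(54 - N{\left(K{\left(-1,-5 \right)} \right)}\right) = -155 + 4 \left(54 - \left(- \frac{1}{11} - 0\right)\right) = -155 + 4 \left(54 - \left(- \frac{1}{11} + 0\right)\right) = -155 + 4 \left(54 - - \frac{1}{11}\right) = -155 + 4 \left(54 + \frac{1}{11}\right) = -155 + 4 \cdot \frac{595}{11} = -155 + \frac{2380}{11} = \frac{675}{11}$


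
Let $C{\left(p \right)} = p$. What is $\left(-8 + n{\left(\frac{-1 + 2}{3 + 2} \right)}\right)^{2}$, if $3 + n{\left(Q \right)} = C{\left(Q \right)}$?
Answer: $\frac{2916}{25} \approx 116.64$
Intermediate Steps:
$n{\left(Q \right)} = -3 + Q$
$\left(-8 + n{\left(\frac{-1 + 2}{3 + 2} \right)}\right)^{2} = \left(-8 - \left(3 - \frac{-1 + 2}{3 + 2}\right)\right)^{2} = \left(-8 - \left(3 - \frac{1}{5}\right)\right)^{2} = \left(-8 + \left(-3 + 1 \cdot \frac{1}{5}\right)\right)^{2} = \left(-8 + \left(-3 + \frac{1}{5}\right)\right)^{2} = \left(-8 - \frac{14}{5}\right)^{2} = \left(- \frac{54}{5}\right)^{2} = \frac{2916}{25}$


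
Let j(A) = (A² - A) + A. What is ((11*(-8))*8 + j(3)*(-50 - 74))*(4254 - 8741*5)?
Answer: 71800820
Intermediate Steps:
j(A) = A²
((11*(-8))*8 + j(3)*(-50 - 74))*(4254 - 8741*5) = ((11*(-8))*8 + 3²*(-50 - 74))*(4254 - 8741*5) = (-88*8 + 9*(-124))*(4254 - 43705) = (-704 - 1116)*(-39451) = -1820*(-39451) = 71800820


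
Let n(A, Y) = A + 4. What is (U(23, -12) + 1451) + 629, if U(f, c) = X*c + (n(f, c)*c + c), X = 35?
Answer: 1324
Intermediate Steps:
n(A, Y) = 4 + A
U(f, c) = 36*c + c*(4 + f) (U(f, c) = 35*c + ((4 + f)*c + c) = 35*c + (c*(4 + f) + c) = 35*c + (c + c*(4 + f)) = 36*c + c*(4 + f))
(U(23, -12) + 1451) + 629 = (-12*(40 + 23) + 1451) + 629 = (-12*63 + 1451) + 629 = (-756 + 1451) + 629 = 695 + 629 = 1324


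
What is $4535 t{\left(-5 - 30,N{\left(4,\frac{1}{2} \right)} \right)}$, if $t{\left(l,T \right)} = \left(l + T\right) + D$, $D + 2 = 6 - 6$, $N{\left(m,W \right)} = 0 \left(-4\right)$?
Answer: $-167795$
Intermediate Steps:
$N{\left(m,W \right)} = 0$
$D = -2$ ($D = -2 + \left(6 - 6\right) = -2 + 0 = -2$)
$t{\left(l,T \right)} = -2 + T + l$ ($t{\left(l,T \right)} = \left(l + T\right) - 2 = \left(T + l\right) - 2 = -2 + T + l$)
$4535 t{\left(-5 - 30,N{\left(4,\frac{1}{2} \right)} \right)} = 4535 \left(-2 + 0 - 35\right) = 4535 \left(-37\right) = -167795$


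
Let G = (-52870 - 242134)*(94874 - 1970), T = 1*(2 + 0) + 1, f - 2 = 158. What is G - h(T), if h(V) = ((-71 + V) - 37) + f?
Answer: -27407051671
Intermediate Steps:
f = 160 (f = 2 + 158 = 160)
T = 3 (T = 1*2 + 1 = 2 + 1 = 3)
h(V) = 52 + V (h(V) = ((-71 + V) - 37) + 160 = (-108 + V) + 160 = 52 + V)
G = -27407051616 (G = -295004*92904 = -27407051616)
G - h(T) = -27407051616 - (52 + 3) = -27407051616 - 1*55 = -27407051616 - 55 = -27407051671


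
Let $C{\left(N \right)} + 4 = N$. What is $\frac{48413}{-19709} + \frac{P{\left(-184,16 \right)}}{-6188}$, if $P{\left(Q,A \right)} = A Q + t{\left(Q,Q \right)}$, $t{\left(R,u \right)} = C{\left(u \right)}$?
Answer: $- \frac{59462764}{30489823} \approx -1.9502$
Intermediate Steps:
$C{\left(N \right)} = -4 + N$
$t{\left(R,u \right)} = -4 + u$
$P{\left(Q,A \right)} = -4 + Q + A Q$ ($P{\left(Q,A \right)} = A Q + \left(-4 + Q\right) = -4 + Q + A Q$)
$\frac{48413}{-19709} + \frac{P{\left(-184,16 \right)}}{-6188} = \frac{48413}{-19709} + \frac{-4 - 184 + 16 \left(-184\right)}{-6188} = 48413 \left(- \frac{1}{19709}\right) + \left(-4 - 184 - 2944\right) \left(- \frac{1}{6188}\right) = - \frac{48413}{19709} - - \frac{783}{1547} = - \frac{48413}{19709} + \frac{783}{1547} = - \frac{59462764}{30489823}$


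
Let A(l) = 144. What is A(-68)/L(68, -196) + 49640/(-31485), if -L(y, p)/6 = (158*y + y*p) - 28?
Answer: -6445202/4111941 ≈ -1.5674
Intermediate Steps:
L(y, p) = 168 - 948*y - 6*p*y (L(y, p) = -6*((158*y + y*p) - 28) = -6*((158*y + p*y) - 28) = -6*(-28 + 158*y + p*y) = 168 - 948*y - 6*p*y)
A(-68)/L(68, -196) + 49640/(-31485) = 144/(168 - 948*68 - 6*(-196)*68) + 49640/(-31485) = 144/(168 - 64464 + 79968) + 49640*(-1/31485) = 144/15672 - 9928/6297 = 144*(1/15672) - 9928/6297 = 6/653 - 9928/6297 = -6445202/4111941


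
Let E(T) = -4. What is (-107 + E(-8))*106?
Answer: -11766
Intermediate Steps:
(-107 + E(-8))*106 = (-107 - 4)*106 = -111*106 = -11766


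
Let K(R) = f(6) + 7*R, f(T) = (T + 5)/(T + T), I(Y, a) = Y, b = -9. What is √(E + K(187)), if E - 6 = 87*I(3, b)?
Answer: √56769/6 ≈ 39.710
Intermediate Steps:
f(T) = (5 + T)/(2*T) (f(T) = (5 + T)/((2*T)) = (5 + T)*(1/(2*T)) = (5 + T)/(2*T))
E = 267 (E = 6 + 87*3 = 6 + 261 = 267)
K(R) = 11/12 + 7*R (K(R) = (½)*(5 + 6)/6 + 7*R = (½)*(⅙)*11 + 7*R = 11/12 + 7*R)
√(E + K(187)) = √(267 + (11/12 + 7*187)) = √(267 + (11/12 + 1309)) = √(267 + 15719/12) = √(18923/12) = √56769/6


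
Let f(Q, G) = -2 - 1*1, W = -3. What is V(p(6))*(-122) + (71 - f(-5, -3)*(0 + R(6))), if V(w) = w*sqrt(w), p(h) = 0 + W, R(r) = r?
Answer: 89 + 366*I*sqrt(3) ≈ 89.0 + 633.93*I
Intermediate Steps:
f(Q, G) = -3 (f(Q, G) = -2 - 1 = -3)
p(h) = -3 (p(h) = 0 - 3 = -3)
V(w) = w**(3/2)
V(p(6))*(-122) + (71 - f(-5, -3)*(0 + R(6))) = (-3)**(3/2)*(-122) + (71 - (-3)*(0 + 6)) = -3*I*sqrt(3)*(-122) + (71 - (-3)*6) = 366*I*sqrt(3) + (71 - 1*(-18)) = 366*I*sqrt(3) + (71 + 18) = 366*I*sqrt(3) + 89 = 89 + 366*I*sqrt(3)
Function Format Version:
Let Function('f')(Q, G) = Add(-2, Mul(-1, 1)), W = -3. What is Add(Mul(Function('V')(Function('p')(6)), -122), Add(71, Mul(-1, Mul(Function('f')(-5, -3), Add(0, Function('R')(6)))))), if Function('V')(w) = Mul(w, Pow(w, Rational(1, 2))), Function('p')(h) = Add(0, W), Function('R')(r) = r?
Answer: Add(89, Mul(366, I, Pow(3, Rational(1, 2)))) ≈ Add(89.000, Mul(633.93, I))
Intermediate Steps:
Function('f')(Q, G) = -3 (Function('f')(Q, G) = Add(-2, -1) = -3)
Function('p')(h) = -3 (Function('p')(h) = Add(0, -3) = -3)
Function('V')(w) = Pow(w, Rational(3, 2))
Add(Mul(Function('V')(Function('p')(6)), -122), Add(71, Mul(-1, Mul(Function('f')(-5, -3), Add(0, Function('R')(6)))))) = Add(Mul(Pow(-3, Rational(3, 2)), -122), Add(71, Mul(-1, Mul(-3, Add(0, 6))))) = Add(Mul(Mul(-3, I, Pow(3, Rational(1, 2))), -122), Add(71, Mul(-1, Mul(-3, 6)))) = Add(Mul(366, I, Pow(3, Rational(1, 2))), Add(71, Mul(-1, -18))) = Add(Mul(366, I, Pow(3, Rational(1, 2))), Add(71, 18)) = Add(Mul(366, I, Pow(3, Rational(1, 2))), 89) = Add(89, Mul(366, I, Pow(3, Rational(1, 2))))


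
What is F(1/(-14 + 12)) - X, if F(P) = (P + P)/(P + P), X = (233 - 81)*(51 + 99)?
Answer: -22799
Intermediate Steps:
X = 22800 (X = 152*150 = 22800)
F(P) = 1 (F(P) = (2*P)/((2*P)) = (2*P)*(1/(2*P)) = 1)
F(1/(-14 + 12)) - X = 1 - 1*22800 = 1 - 22800 = -22799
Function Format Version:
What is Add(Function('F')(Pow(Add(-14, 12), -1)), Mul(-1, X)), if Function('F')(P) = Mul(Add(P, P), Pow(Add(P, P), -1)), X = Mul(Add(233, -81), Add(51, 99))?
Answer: -22799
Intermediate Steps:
X = 22800 (X = Mul(152, 150) = 22800)
Function('F')(P) = 1 (Function('F')(P) = Mul(Mul(2, P), Pow(Mul(2, P), -1)) = Mul(Mul(2, P), Mul(Rational(1, 2), Pow(P, -1))) = 1)
Add(Function('F')(Pow(Add(-14, 12), -1)), Mul(-1, X)) = Add(1, Mul(-1, 22800)) = Add(1, -22800) = -22799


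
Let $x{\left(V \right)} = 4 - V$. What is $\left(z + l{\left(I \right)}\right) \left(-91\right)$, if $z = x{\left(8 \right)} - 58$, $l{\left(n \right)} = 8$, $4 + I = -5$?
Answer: $4914$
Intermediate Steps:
$I = -9$ ($I = -4 - 5 = -9$)
$z = -62$ ($z = \left(4 - 8\right) - 58 = -4 - 58 = -62$)
$\left(z + l{\left(I \right)}\right) \left(-91\right) = \left(-62 + 8\right) \left(-91\right) = \left(-54\right) \left(-91\right) = 4914$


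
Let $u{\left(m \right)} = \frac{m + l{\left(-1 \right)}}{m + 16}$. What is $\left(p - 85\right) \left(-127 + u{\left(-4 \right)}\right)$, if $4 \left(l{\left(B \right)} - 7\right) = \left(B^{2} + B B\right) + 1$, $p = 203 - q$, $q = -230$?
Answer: $- \frac{176349}{4} \approx -44087.0$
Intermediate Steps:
$p = 433$ ($p = 203 - -230 = 203 + 230 = 433$)
$l{\left(B \right)} = \frac{29}{4} + \frac{B^{2}}{2}$ ($l{\left(B \right)} = 7 + \frac{\left(B^{2} + B B\right) + 1}{4} = 7 + \frac{\left(B^{2} + B^{2}\right) + 1}{4} = 7 + \frac{2 B^{2} + 1}{4} = 7 + \frac{1 + 2 B^{2}}{4} = 7 + \left(\frac{1}{4} + \frac{B^{2}}{2}\right) = \frac{29}{4} + \frac{B^{2}}{2}$)
$u{\left(m \right)} = \frac{\frac{31}{4} + m}{16 + m}$ ($u{\left(m \right)} = \frac{m + \left(\frac{29}{4} + \frac{\left(-1\right)^{2}}{2}\right)}{m + 16} = \frac{m + \left(\frac{29}{4} + \frac{1}{2} \cdot 1\right)}{16 + m} = \frac{m + \left(\frac{29}{4} + \frac{1}{2}\right)}{16 + m} = \frac{m + \frac{31}{4}}{16 + m} = \frac{\frac{31}{4} + m}{16 + m}$)
$\left(p - 85\right) \left(-127 + u{\left(-4 \right)}\right) = \left(433 - 85\right) \left(-127 + \frac{\frac{31}{4} - 4}{16 - 4}\right) = 348 \left(-127 + \frac{1}{12} \cdot \frac{15}{4}\right) = 348 \left(-127 + \frac{5}{16}\right) = 348 \left(- \frac{2027}{16}\right) = - \frac{176349}{4}$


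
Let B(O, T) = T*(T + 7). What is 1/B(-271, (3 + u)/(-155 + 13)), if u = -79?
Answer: 5041/20330 ≈ 0.24796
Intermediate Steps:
B(O, T) = T*(7 + T)
1/B(-271, (3 + u)/(-155 + 13)) = 1/(((3 - 79)/(-155 + 13))*(7 + (3 - 79)/(-155 + 13))) = 1/((-76/(-142))*(7 - 76/(-142))) = 1/((-76*(-1/142))*(7 - 76*(-1/142))) = 1/(38*(7 + 38/71)/71) = 1/((38/71)*(535/71)) = 1/(20330/5041) = 5041/20330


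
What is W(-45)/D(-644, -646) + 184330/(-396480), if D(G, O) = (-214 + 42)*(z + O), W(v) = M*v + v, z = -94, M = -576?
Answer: -16503253/63079968 ≈ -0.26162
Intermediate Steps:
W(v) = -575*v (W(v) = -576*v + v = -575*v)
D(G, O) = 16168 - 172*O (D(G, O) = (-214 + 42)*(-94 + O) = -172*(-94 + O) = 16168 - 172*O)
W(-45)/D(-644, -646) + 184330/(-396480) = (-575*(-45))/(16168 - 172*(-646)) + 184330/(-396480) = 25875/(16168 + 111112) + 184330*(-1/396480) = 25875/127280 - 18433/39648 = 25875*(1/127280) - 18433/39648 = 5175/25456 - 18433/39648 = -16503253/63079968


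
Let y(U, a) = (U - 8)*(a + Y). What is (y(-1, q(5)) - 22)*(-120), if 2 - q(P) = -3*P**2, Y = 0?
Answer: 85800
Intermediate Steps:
q(P) = 2 + 3*P**2 (q(P) = 2 - (-3)*P**2 = 2 + 3*P**2)
y(U, a) = a*(-8 + U) (y(U, a) = (U - 8)*(a + 0) = (-8 + U)*a = a*(-8 + U))
(y(-1, q(5)) - 22)*(-120) = ((2 + 3*5**2)*(-8 - 1) - 22)*(-120) = ((2 + 3*25)*(-9) - 22)*(-120) = ((2 + 75)*(-9) - 22)*(-120) = (77*(-9) - 22)*(-120) = (-693 - 22)*(-120) = -715*(-120) = 85800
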